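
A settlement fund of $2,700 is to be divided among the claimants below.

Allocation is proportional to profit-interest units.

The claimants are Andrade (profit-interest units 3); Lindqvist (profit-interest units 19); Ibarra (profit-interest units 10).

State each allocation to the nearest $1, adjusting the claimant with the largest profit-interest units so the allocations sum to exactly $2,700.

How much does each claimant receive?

Profit-interest units total: 3 + 19 + 10 = 32.
Pro-rata amounts: Andrade 253.12; Lindqvist 1,603.12; Ibarra 843.75.
Rounded to nearest $1: Andrade $253; Lindqvist $1,603; Ibarra $844. Sum = $2,700.
Sum already equals the total — no adjustment.

Andrade: $253 · Lindqvist: $1,603 · Ibarra: $844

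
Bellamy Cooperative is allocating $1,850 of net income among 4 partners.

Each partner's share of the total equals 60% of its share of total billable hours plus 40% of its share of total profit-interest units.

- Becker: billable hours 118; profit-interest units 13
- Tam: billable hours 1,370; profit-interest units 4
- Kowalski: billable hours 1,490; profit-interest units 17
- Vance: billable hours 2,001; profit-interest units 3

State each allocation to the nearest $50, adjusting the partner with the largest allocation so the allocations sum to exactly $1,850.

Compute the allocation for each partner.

Becker: $300 · Tam: $400 · Kowalski: $650 · Vance: $500

Billable hours total 4,979; profit-interest units total 37.
Blended shares (60% billable hours + 40% profit-interest units): Becker 0.1548; Tam 0.2083; Kowalski 0.3633; Vance 0.2736.
Raw shares: Becker 286.31; Tam 385.42; Kowalski 672.18; Vance 506.10.
After rounding ($50): Becker $300; Tam $400; Kowalski $650; Vance $500. Sum = $1,850.
Rounded total matches; no reconciliation needed.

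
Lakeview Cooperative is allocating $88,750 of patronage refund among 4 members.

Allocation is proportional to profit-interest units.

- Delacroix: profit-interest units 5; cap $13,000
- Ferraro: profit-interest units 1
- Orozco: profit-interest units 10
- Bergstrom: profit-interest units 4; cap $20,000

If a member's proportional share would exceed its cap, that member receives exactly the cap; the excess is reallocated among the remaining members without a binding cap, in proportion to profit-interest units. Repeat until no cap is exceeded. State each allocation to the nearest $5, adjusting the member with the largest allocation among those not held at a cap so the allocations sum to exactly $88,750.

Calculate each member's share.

Total profit-interest units = 20.
Proportional shares (ignoring caps): Delacroix 22,187.50; Ferraro 4,437.50; Orozco 44,375.00; Bergstrom 17,750.00.
Cap binds for Delacroix ($13,000); remaining pool $75,750 reallocated over remaining profit-interest units 15.
Cap binds for Bergstrom ($20,000); remaining pool $55,750 reallocated over remaining profit-interest units 11.
Shares after redistribution: Ferraro 5,068.18 → $5,070; Orozco 50,681.82 → $50,680.

Delacroix: $13,000; Ferraro: $5,070; Orozco: $50,680; Bergstrom: $20,000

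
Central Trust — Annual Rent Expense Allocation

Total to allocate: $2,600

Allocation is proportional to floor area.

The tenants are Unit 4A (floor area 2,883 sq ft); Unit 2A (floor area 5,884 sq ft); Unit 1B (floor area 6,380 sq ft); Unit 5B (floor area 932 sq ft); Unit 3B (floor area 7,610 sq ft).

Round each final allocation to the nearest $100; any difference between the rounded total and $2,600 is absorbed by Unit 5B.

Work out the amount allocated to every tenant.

Unit 4A: $300 | Unit 2A: $600 | Unit 1B: $700 | Unit 5B: $200 | Unit 3B: $800

Total floor area = 23,689.
Unrounded shares: Unit 4A 2,883/23,689 × $2,600 = 316.43; Unit 2A 5,884/23,689 × $2,600 = 645.80; Unit 1B 6,380/23,689 × $2,600 = 700.24; Unit 5B 932/23,689 × $2,600 = 102.29; Unit 3B 7,610/23,689 × $2,600 = 835.24.
At nearest $100: Unit 4A $300; Unit 2A $600; Unit 1B $700; Unit 5B $100; Unit 3B $800. Sum = $2,500.
Difference $2,600 − $2,500 = +$100 applied to Unit 5B: Unit 5B becomes $200.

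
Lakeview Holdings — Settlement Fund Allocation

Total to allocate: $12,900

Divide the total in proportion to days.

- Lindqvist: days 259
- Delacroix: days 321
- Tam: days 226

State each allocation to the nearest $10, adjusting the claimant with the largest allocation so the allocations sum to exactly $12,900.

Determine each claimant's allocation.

Sum of days: 806.
Unrounded shares: Lindqvist 259/806 × $12,900 = 4,145.29; Delacroix 321/806 × $12,900 = 5,137.59; Tam 226/806 × $12,900 = 3,617.12.
At nearest $10: Lindqvist $4,150; Delacroix $5,140; Tam $3,620. Sum = $12,910.
Difference $12,900 − $12,910 = −$10 applied to largest allocation (Delacroix): Delacroix becomes $5,130.

Lindqvist: $4,150; Delacroix: $5,130; Tam: $3,620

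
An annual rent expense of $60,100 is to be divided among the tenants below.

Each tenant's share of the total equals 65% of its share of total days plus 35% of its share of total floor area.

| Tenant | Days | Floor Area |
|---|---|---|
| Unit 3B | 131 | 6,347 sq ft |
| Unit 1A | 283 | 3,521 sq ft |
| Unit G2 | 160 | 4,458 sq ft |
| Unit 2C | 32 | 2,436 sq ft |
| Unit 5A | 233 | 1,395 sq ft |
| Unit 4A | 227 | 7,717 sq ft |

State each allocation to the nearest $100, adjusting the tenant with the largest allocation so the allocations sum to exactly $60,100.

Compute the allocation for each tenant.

Totals — days 1,066, floor area 25,874.
Blended shares (65% days + 35% floor area): Unit 3B 0.1657; Unit 1A 0.2202; Unit G2 0.1579; Unit 2C 0.0525; Unit 5A 0.1609; Unit 4A 0.2428.
Proportional shares: Unit 3B 9,960.64; Unit 1A 13,233.41; Unit G2 9,487.67; Unit 2C 3,153.10; Unit 5A 9,672.70; Unit 4A 14,592.47.
Rounded to nearest $100: Unit 3B $10,000; Unit 1A $13,200; Unit G2 $9,500; Unit 2C $3,200; Unit 5A $9,700; Unit 4A $14,600. Sum = $60,200.
Difference $60,100 − $60,200 = −$100 applied to largest allocation (Unit 4A): Unit 4A becomes $14,500.

Unit 3B: $10,000 | Unit 1A: $13,200 | Unit G2: $9,500 | Unit 2C: $3,200 | Unit 5A: $9,700 | Unit 4A: $14,500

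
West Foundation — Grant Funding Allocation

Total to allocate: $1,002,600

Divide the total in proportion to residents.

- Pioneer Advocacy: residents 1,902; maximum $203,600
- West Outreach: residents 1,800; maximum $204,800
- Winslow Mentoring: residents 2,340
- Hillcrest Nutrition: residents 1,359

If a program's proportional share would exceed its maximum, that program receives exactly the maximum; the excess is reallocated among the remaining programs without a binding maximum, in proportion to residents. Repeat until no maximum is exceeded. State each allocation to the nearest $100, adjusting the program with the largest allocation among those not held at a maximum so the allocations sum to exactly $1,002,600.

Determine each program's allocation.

Total residents = 7,401.
Unconstrained shares: Pioneer Advocacy 257,660.48; West Outreach 243,842.72; Winslow Mentoring 316,995.54; Hillcrest Nutrition 184,101.26.
Held at cap: Pioneer Advocacy ($203,600), West Outreach ($204,800); remaining pool $594,200 reallocated over remaining residents 3,699.
Shares after redistribution: Winslow Mentoring 375,892.94 → $375,900; Hillcrest Nutrition 218,307.06 → $218,300.

Pioneer Advocacy: $203,600 | West Outreach: $204,800 | Winslow Mentoring: $375,900 | Hillcrest Nutrition: $218,300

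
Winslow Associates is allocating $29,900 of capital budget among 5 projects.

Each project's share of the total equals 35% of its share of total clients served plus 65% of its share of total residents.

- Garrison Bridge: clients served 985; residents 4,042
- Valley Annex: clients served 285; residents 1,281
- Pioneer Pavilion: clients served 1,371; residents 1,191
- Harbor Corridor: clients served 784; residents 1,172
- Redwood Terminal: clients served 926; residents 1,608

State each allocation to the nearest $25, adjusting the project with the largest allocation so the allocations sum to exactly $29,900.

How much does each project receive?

Garrison Bridge: $10,800; Valley Annex: $3,375; Pioneer Pavilion: $5,800; Harbor Corridor: $4,325; Redwood Terminal: $5,600

Clients served total 4,351; residents total 9,294.
Blended shares (35% clients served + 65% residents): Garrison Bridge 0.3619; Valley Annex 0.1125; Pioneer Pavilion 0.1936; Harbor Corridor 0.1450; Redwood Terminal 0.1869.
Unrounded shares: Garrison Bridge 10,821.48; Valley Annex 3,364.22; Pioneer Pavilion 5,788.06; Harbor Corridor 4,336.48; Redwood Terminal 5,589.75.
After rounding ($25): Garrison Bridge $10,825; Valley Annex $3,375; Pioneer Pavilion $5,800; Harbor Corridor $4,325; Redwood Terminal $5,600. Sum = $29,925.
Difference $29,900 − $29,925 = −$25 applied to largest allocation (Garrison Bridge): Garrison Bridge becomes $10,800.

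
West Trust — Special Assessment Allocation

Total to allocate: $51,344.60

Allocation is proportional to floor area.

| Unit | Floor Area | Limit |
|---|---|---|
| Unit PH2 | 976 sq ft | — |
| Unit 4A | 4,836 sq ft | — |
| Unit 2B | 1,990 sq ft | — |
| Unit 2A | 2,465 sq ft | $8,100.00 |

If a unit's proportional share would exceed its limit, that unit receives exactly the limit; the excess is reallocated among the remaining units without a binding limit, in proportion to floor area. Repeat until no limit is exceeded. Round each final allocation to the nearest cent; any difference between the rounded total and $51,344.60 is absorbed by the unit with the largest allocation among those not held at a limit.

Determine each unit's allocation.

Combined floor area = 10,267.
Pro-rata shares before constraints: Unit PH2 4,880.9126; Unit 4A 24,184.5218; Unit 2B 9,951.8607; Unit 2A 12,327.3049.
Held at cap: Unit 2A ($8,100.00); remaining pool $43,244.60 reallocated over remaining floor area 7,802.
Remaining shares: Unit PH2 5,409.7321 → $5,409.73; Unit 4A 26,804.7790 → $26,804.78; Unit 2B 11,030.0890 → $11,030.09.

Unit PH2: $5,409.73 | Unit 4A: $26,804.78 | Unit 2B: $11,030.09 | Unit 2A: $8,100.00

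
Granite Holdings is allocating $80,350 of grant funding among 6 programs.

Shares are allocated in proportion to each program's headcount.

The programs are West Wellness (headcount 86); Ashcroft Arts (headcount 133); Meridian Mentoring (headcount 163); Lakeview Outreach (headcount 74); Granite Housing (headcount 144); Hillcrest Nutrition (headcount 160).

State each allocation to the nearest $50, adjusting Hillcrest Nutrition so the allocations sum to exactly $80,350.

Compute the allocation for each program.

West Wellness: $9,100; Ashcroft Arts: $14,050; Meridian Mentoring: $17,250; Lakeview Outreach: $7,800; Granite Housing: $15,200; Hillcrest Nutrition: $16,950

Headcount total: 760.
Raw shares: West Wellness 86/760 × $80,350 = 9,092.24; Ashcroft Arts 133/760 × $80,350 = 14,061.25; Meridian Mentoring 163/760 × $80,350 = 17,232.96; Lakeview Outreach 74/760 × $80,350 = 7,823.55; Granite Housing 144/760 × $80,350 = 15,224.21; Hillcrest Nutrition 160/760 × $80,350 = 16,915.79.
After rounding ($50): West Wellness $9,100; Ashcroft Arts $14,050; Meridian Mentoring $17,250; Lakeview Outreach $7,800; Granite Housing $15,200; Hillcrest Nutrition $16,900. Sum = $80,300.
Difference $80,350 − $80,300 = +$50 applied to Hillcrest Nutrition: Hillcrest Nutrition becomes $16,950.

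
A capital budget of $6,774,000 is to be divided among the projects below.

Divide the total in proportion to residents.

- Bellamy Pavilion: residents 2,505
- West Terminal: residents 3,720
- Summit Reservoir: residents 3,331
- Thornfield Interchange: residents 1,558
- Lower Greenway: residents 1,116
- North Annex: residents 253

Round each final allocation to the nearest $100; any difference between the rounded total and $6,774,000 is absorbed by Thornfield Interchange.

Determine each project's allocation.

Bellamy Pavilion: $1,359,400 · West Terminal: $2,018,700 · Summit Reservoir: $1,807,600 · Thornfield Interchange: $845,400 · Lower Greenway: $605,600 · North Annex: $137,300

Combined residents = 12,483.
Proportional shares: Bellamy Pavilion 2,505/12,483 × $6,774,000 = 1,359,358.33; West Terminal 3,720/12,483 × $6,774,000 = 2,018,687.82; Summit Reservoir 3,331/12,483 × $6,774,000 = 1,807,593.85; Thornfield Interchange 1,558/12,483 × $6,774,000 = 845,461.19; Lower Greenway 1,116/12,483 × $6,774,000 = 605,606.34; North Annex 253/12,483 × $6,774,000 = 137,292.48.
After rounding ($100): Bellamy Pavilion $1,359,400; West Terminal $2,018,700; Summit Reservoir $1,807,600; Thornfield Interchange $845,500; Lower Greenway $605,600; North Annex $137,300. Sum = $6,774,100.
Difference $6,774,000 − $6,774,100 = −$100 applied to Thornfield Interchange: Thornfield Interchange becomes $845,400.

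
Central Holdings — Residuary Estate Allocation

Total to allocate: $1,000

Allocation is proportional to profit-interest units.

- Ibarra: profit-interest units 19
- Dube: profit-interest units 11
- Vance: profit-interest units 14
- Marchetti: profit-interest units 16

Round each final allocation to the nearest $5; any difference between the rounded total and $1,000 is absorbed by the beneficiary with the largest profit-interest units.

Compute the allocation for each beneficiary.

Sum of profit-interest units: 19 + 11 + 14 + 16 = 60.
Pro-rata amounts: Ibarra 316.67; Dube 183.33; Vance 233.33; Marchetti 266.67.
After rounding ($5): Ibarra $315; Dube $185; Vance $235; Marchetti $265. Sum = $1,000.
Rounded total matches; no reconciliation needed.

Ibarra: $315; Dube: $185; Vance: $235; Marchetti: $265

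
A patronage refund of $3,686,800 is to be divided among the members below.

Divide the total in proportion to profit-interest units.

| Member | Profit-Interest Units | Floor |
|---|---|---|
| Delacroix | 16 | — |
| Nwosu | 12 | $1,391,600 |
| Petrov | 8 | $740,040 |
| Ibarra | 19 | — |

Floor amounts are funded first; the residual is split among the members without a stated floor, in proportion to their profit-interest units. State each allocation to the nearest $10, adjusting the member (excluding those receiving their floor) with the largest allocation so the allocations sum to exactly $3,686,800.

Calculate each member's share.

Delacroix: $710,930; Nwosu: $1,391,600; Petrov: $740,040; Ibarra: $844,230

Fund the minimums — Nwosu $1,391,600; Petrov $740,040. Balance $1,555,160.
Balance split over remaining profit-interest units 35: Delacroix 710,930.29 → $710,930; Ibarra 844,229.71 → $844,230.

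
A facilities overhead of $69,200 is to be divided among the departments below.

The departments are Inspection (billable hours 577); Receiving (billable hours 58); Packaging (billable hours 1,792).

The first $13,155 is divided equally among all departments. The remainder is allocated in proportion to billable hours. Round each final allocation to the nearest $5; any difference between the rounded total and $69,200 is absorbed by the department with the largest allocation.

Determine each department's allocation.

Equal tier: $13,155 ÷ 3 = $4,385 apiece.
Remainder $56,045 by billable hours (total 2,427): Inspection 13,324.25 → $13,325; Receiving 1,339.35 → $1,340; Packaging 41,381.39 → $41,380.
Totals: Inspection $4,385 + $13,325 = $17,710; Receiving $4,385 + $1,340 = $5,725; Packaging $4,385 + $41,380 = $45,765.

Inspection: $17,710 | Receiving: $5,725 | Packaging: $45,765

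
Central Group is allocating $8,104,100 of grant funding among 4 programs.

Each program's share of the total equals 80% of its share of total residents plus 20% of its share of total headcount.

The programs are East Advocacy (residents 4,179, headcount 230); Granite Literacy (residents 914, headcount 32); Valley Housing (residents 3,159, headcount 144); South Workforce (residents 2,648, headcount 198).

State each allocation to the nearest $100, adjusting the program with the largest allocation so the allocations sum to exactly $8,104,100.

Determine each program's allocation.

Totals — residents 10,900, headcount 604.
Composite weights (80% residents + 20% headcount): East Advocacy 0.3829; Granite Literacy 0.0777; Valley Housing 0.2795; South Workforce 0.2599.
Unrounded shares: East Advocacy 3,102,853.53; Granite Literacy 629,515.10; Valley Housing 2,265,382.27; South Workforce 2,106,349.09.
After rounding ($100): East Advocacy $3,102,900; Granite Literacy $629,500; Valley Housing $2,265,400; South Workforce $2,106,300. Sum = $8,104,100.
Sum already equals the total — no adjustment.

East Advocacy: $3,102,900; Granite Literacy: $629,500; Valley Housing: $2,265,400; South Workforce: $2,106,300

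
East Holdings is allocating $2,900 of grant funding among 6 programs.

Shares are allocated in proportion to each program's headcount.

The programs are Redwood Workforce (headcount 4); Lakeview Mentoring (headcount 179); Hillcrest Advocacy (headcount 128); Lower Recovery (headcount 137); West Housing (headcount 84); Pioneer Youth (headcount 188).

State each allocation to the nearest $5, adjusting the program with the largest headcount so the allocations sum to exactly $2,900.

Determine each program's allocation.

Redwood Workforce: $15 · Lakeview Mentoring: $720 · Hillcrest Advocacy: $515 · Lower Recovery: $550 · West Housing: $340 · Pioneer Youth: $760

Total headcount = 720.
Proportional shares: Redwood Workforce 4/720 × $2,900 = 16.11; Lakeview Mentoring 179/720 × $2,900 = 720.97; Hillcrest Advocacy 128/720 × $2,900 = 515.56; Lower Recovery 137/720 × $2,900 = 551.81; West Housing 84/720 × $2,900 = 338.33; Pioneer Youth 188/720 × $2,900 = 757.22.
After rounding ($5): Redwood Workforce $15; Lakeview Mentoring $720; Hillcrest Advocacy $515; Lower Recovery $550; West Housing $340; Pioneer Youth $755. Sum = $2,895.
Difference $2,900 − $2,895 = +$5 applied to largest headcount (Pioneer Youth): Pioneer Youth becomes $760.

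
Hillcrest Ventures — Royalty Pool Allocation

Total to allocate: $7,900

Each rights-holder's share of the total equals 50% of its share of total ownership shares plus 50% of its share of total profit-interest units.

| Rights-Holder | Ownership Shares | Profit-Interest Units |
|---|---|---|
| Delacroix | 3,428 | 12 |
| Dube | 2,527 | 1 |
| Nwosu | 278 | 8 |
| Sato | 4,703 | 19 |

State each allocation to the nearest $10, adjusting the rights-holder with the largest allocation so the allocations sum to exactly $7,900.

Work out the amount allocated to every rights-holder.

Ownership shares total 10,936; profit-interest units total 40.
Blended shares (50% ownership shares + 50% profit-interest units): Delacroix 0.3067; Dube 0.1280; Nwosu 0.1127; Sato 0.4525.
Raw shares: Delacroix 2,423.17; Dube 1,011.48; Nwosu 890.41; Sato 3,574.94.
Rounded to nearest $10: Delacroix $2,420; Dube $1,010; Nwosu $890; Sato $3,570. Sum = $7,890.
Difference $7,900 − $7,890 = +$10 applied to largest allocation (Sato): Sato becomes $3,580.

Delacroix: $2,420 · Dube: $1,010 · Nwosu: $890 · Sato: $3,580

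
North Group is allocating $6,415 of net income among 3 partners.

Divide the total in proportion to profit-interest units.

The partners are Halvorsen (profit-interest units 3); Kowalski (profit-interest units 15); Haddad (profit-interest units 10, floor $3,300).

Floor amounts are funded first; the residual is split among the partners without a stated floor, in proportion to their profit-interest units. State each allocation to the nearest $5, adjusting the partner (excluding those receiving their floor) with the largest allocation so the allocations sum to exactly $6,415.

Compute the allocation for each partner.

Minimums first: Haddad $3,300. Residual $3,115.
Residual split over remaining profit-interest units 18: Halvorsen 519.17 → $520; Kowalski 2,595.83 → $2,595.

Halvorsen: $520 | Kowalski: $2,595 | Haddad: $3,300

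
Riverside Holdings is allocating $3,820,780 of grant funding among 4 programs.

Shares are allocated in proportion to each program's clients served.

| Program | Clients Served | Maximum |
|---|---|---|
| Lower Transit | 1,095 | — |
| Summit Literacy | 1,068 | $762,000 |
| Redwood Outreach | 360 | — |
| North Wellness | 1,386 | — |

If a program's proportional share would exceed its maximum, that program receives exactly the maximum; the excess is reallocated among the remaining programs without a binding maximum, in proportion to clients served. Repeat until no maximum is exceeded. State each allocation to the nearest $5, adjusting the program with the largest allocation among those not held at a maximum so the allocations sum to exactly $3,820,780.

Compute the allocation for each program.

Sum of clients served: 3,909.
Unconstrained shares: Lower Transit 1,070,287.57; Summit Literacy 1,043,896.91; Redwood Outreach 351,875.36; North Wellness 1,354,720.15.
Held at cap: Summit Literacy ($762,000); remaining pool $3,058,780 reallocated over remaining clients served 2,841.
Shares after redistribution: Lower Transit 1,178,938.44 → $1,178,940; Redwood Outreach 387,596.20 → $387,595; North Wellness 1,492,245.36 → $1,492,245.

Lower Transit: $1,178,940 · Summit Literacy: $762,000 · Redwood Outreach: $387,595 · North Wellness: $1,492,245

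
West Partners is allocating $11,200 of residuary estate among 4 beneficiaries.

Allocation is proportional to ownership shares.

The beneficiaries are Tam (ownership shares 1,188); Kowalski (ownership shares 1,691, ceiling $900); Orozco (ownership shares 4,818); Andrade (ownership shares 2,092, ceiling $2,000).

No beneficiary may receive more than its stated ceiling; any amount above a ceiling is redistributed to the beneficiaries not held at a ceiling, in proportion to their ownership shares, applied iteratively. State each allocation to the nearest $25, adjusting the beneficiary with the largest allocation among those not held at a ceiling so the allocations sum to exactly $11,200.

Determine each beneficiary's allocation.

Ownership shares total: 9,789.
Proportional shares (ignoring caps): Tam 1,359.24; Kowalski 1,934.74; Orozco 5,512.47; Andrade 2,393.54.
Cap binds for Kowalski ($900), Andrade ($2,000); residual $8,300 reallocated over remaining ownership shares 6,006.
Redistributed shares: Tam 1,641.76 → $1,650; Orozco 6,658.24 → $6,650.

Tam: $1,650; Kowalski: $900; Orozco: $6,650; Andrade: $2,000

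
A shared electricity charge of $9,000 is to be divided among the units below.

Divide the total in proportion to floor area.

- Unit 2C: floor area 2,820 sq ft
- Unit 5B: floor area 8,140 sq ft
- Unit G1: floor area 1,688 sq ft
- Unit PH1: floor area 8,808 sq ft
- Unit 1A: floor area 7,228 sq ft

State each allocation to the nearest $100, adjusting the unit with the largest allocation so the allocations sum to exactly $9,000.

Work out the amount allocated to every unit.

Sum of floor area: 28,684.
Proportional shares: Unit 2C 2,820/28,684 × $9,000 = 884.81; Unit 5B 8,140/28,684 × $9,000 = 2,554.04; Unit G1 1,688/28,684 × $9,000 = 529.63; Unit PH1 8,808/28,684 × $9,000 = 2,763.63; Unit 1A 7,228/28,684 × $9,000 = 2,267.88.
Rounded to nearest $100: Unit 2C $900; Unit 5B $2,600; Unit G1 $500; Unit PH1 $2,800; Unit 1A $2,300. Sum = $9,100.
Difference $9,000 − $9,100 = −$100 applied to largest allocation (Unit PH1): Unit PH1 becomes $2,700.

Unit 2C: $900 | Unit 5B: $2,600 | Unit G1: $500 | Unit PH1: $2,700 | Unit 1A: $2,300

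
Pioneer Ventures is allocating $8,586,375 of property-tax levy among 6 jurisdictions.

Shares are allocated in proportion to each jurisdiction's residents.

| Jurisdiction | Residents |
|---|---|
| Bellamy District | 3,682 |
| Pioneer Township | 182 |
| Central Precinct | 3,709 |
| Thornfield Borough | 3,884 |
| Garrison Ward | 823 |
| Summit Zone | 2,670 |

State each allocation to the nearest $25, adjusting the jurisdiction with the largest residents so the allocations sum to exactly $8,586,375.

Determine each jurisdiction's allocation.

Bellamy District: $2,114,725; Pioneer Township: $104,525; Central Precinct: $2,130,225; Thornfield Borough: $2,230,750; Garrison Ward: $472,675; Summit Zone: $1,533,475

Total residents = 3,682 + 182 + 3,709 + 3,884 + 823 + 2,670 = 14,950.
Raw shares: Bellamy District 2,114,717.91; Pioneer Township 104,529.78; Central Precinct 2,130,225.08; Thornfield Borough 2,230,734.48; Garrison Ward 472,681.38; Summit Zone 1,533,486.37.
After rounding ($25): Bellamy District $2,114,725; Pioneer Township $104,525; Central Precinct $2,130,225; Thornfield Borough $2,230,725; Garrison Ward $472,675; Summit Zone $1,533,475. Sum = $8,586,350.
Difference $8,586,375 − $8,586,350 = +$25 applied to largest residents (Thornfield Borough): Thornfield Borough becomes $2,230,750.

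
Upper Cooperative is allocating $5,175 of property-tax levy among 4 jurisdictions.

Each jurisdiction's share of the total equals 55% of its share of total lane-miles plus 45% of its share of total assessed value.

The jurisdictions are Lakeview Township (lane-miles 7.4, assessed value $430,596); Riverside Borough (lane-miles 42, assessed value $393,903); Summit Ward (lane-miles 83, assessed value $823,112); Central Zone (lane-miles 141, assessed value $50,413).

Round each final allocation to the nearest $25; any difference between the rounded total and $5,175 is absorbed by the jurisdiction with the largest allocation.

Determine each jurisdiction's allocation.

Lakeview Township: $675 · Riverside Borough: $975 · Summit Ward: $2,000 · Central Zone: $1,525

Lane-miles total 273.4; assessed value total 1,698,024.
Blended shares (55% lane-miles + 45% assessed value): Lakeview Township 0.1290; Riverside Borough 0.1889; Summit Ward 0.3851; Central Zone 0.2970.
Proportional shares: Lakeview Township 667.58; Riverside Borough 977.46; Summit Ward 1,992.93; Central Zone 1,537.03.
At nearest $25: Lakeview Township $675; Riverside Borough $975; Summit Ward $2,000; Central Zone $1,525. Sum = $5,175.
Sum already equals the total — no adjustment.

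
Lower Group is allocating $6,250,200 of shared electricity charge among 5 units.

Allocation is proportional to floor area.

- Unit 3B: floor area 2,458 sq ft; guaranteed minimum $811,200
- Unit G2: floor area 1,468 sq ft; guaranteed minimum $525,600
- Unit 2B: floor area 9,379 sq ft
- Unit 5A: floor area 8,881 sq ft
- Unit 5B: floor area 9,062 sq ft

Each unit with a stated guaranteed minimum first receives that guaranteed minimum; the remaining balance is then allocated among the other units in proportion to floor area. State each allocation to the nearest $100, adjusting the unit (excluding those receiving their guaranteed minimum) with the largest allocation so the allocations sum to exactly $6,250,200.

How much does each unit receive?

Guaranteed amounts: Unit 3B $811,200; Unit G2 $525,600. Remaining pool $4,913,400.
Remaining pool split over remaining floor area 27,322: Unit 2B 1,686,654.66 → $1,686,700; Unit 5A 1,597,097.77 → $1,597,100; Unit 5B 1,629,647.57 → $1,629,600.

Unit 3B: $811,200 | Unit G2: $525,600 | Unit 2B: $1,686,700 | Unit 5A: $1,597,100 | Unit 5B: $1,629,600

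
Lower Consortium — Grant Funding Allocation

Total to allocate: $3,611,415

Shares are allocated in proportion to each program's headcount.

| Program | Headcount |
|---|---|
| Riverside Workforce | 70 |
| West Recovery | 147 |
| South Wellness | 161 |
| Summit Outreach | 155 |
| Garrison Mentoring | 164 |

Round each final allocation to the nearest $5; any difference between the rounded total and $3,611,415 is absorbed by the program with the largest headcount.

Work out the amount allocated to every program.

Riverside Workforce: $362,695 | West Recovery: $761,660 | South Wellness: $834,200 | Summit Outreach: $803,110 | Garrison Mentoring: $849,750

Combined headcount = 70 + 147 + 161 + 155 + 164 = 697.
Proportional shares: Riverside Workforce 362,695.91; West Recovery 761,661.41; South Wellness 834,200.60; Summit Outreach 803,112.37; Garrison Mentoring 849,744.71.
Rounded to nearest $5: Riverside Workforce $362,695; West Recovery $761,660; South Wellness $834,200; Summit Outreach $803,110; Garrison Mentoring $849,745. Sum = $3,611,410.
Difference $3,611,415 − $3,611,410 = +$5 applied to largest headcount (Garrison Mentoring): Garrison Mentoring becomes $849,750.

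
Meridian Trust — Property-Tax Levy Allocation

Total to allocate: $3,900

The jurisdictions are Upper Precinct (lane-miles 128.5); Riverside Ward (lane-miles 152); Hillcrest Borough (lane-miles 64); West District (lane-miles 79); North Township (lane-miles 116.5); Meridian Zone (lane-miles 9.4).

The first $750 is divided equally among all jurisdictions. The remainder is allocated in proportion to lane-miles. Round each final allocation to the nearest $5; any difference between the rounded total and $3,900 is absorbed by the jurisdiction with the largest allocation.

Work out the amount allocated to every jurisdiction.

Equal tier: $750 ÷ 6 = $125 apiece.
Remainder $3,150 by lane-miles (total 549.4): Upper Precinct 736.76 → $735; Riverside Ward 871.50 → $870; Hillcrest Borough 366.95 → $365; West District 452.95 → $455; North Township 667.96 → $670; Meridian Zone 53.90 → $55.
Totals: Upper Precinct $125 + $735 = $860; Riverside Ward $125 + $870 = $995; Hillcrest Borough $125 + $365 = $490; West District $125 + $455 = $580; North Township $125 + $670 = $795; Meridian Zone $125 + $55 = $180.

Upper Precinct: $860 · Riverside Ward: $995 · Hillcrest Borough: $490 · West District: $580 · North Township: $795 · Meridian Zone: $180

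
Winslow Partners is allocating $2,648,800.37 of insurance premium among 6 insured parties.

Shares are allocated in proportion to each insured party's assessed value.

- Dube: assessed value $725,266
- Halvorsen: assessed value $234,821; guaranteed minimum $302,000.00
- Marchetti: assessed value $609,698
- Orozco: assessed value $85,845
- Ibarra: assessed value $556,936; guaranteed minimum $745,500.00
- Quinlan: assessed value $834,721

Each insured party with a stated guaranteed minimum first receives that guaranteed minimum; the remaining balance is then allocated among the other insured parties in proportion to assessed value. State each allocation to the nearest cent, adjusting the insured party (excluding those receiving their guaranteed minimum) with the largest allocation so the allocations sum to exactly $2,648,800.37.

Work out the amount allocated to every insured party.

Dube: $514,898.37 | Halvorsen: $302,000.00 | Marchetti: $432,851.54 | Orozco: $60,945.16 | Ibarra: $745,500.00 | Quinlan: $592,605.30

Guaranteed amounts: Halvorsen $302,000.00; Ibarra $745,500.00. Residual $1,601,300.37.
Residual split over remaining assessed value 2,255,530: Dube 514,898.3672 → $514,898.37; Marchetti 432,851.5395 → $432,851.54; Orozco 60,945.1571 → $60,945.16; Quinlan 592,605.3061 → $592,605.31.
Rounding difference −$0.01 applied to Quinlan → $592,605.30.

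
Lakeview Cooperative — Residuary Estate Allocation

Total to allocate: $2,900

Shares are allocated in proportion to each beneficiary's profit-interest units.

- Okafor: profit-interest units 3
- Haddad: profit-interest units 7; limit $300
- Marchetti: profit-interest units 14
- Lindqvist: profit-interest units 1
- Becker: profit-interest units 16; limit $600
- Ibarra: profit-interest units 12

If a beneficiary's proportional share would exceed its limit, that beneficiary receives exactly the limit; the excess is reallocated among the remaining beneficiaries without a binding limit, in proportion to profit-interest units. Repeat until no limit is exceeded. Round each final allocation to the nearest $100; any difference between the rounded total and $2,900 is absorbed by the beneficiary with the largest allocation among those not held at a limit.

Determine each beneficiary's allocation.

Sum of profit-interest units: 53.
Pro-rata shares before constraints: Okafor 164.15; Haddad 383.02; Marchetti 766.04; Lindqvist 54.72; Becker 875.47; Ibarra 656.60.
Capped: Haddad ($300), Becker ($600); residual $2,000 reallocated over remaining profit-interest units 30.
Remaining shares: Okafor 200.00 → $200; Marchetti 933.33 → $900; Lindqvist 66.67 → $100; Ibarra 800.00 → $800.

Okafor: $200; Haddad: $300; Marchetti: $900; Lindqvist: $100; Becker: $600; Ibarra: $800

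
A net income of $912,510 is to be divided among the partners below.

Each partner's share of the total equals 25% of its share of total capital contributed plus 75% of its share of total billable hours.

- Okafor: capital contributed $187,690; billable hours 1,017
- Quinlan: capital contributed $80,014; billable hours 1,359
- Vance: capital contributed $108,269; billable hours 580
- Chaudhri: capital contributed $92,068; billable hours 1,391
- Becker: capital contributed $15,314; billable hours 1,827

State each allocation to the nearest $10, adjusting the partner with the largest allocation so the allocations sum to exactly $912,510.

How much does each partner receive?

Capital contributed total 483,355; billable hours total 6,174.
Composite weights (25% capital contributed + 75% billable hours): Okafor 0.2206; Quinlan 0.2065; Vance 0.1265; Chaudhri 0.2166; Becker 0.2299.
Pro-rata amounts: Okafor 201,317.00; Quinlan 188,407.91; Vance 115,391.86; Chaudhri 197,644.17; Becker 209,749.05.
At nearest $10: Okafor $201,320; Quinlan $188,410; Vance $115,390; Chaudhri $197,640; Becker $209,750. Sum = $912,510.
No rounding difference to absorb.

Okafor: $201,320 | Quinlan: $188,410 | Vance: $115,390 | Chaudhri: $197,640 | Becker: $209,750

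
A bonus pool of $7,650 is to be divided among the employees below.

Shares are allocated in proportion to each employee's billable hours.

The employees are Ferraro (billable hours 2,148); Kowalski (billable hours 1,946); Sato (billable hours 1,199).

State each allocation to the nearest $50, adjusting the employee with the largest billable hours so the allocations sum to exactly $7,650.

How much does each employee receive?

Ferraro: $3,100 | Kowalski: $2,800 | Sato: $1,750

Combined billable hours = 2,148 + 1,946 + 1,199 = 5,293.
Pro-rata amounts: Ferraro 3,104.52; Kowalski 2,812.56; Sato 1,732.92.
At nearest $50: Ferraro $3,100; Kowalski $2,800; Sato $1,750. Sum = $7,650.
Rounded total matches; no reconciliation needed.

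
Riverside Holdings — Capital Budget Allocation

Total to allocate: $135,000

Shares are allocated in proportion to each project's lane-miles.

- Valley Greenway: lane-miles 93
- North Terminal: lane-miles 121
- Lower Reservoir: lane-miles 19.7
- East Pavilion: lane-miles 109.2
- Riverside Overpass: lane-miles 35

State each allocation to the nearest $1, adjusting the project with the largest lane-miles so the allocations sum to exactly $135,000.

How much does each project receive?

Valley Greenway: $33,223 | North Terminal: $43,226 | Lower Reservoir: $7,038 | East Pavilion: $39,010 | Riverside Overpass: $12,503

Lane-miles total: 93 + 121 + 19.7 + 109.2 + 35 = 377.9.
Unrounded shares: Valley Greenway 33,223.07; North Terminal 43,225.72; Lower Reservoir 7,037.58; East Pavilion 39,010.32; Riverside Overpass 12,503.31.
After rounding ($1): Valley Greenway $33,223; North Terminal $43,226; Lower Reservoir $7,038; East Pavilion $39,010; Riverside Overpass $12,503. Sum = $135,000.
No rounding difference to absorb.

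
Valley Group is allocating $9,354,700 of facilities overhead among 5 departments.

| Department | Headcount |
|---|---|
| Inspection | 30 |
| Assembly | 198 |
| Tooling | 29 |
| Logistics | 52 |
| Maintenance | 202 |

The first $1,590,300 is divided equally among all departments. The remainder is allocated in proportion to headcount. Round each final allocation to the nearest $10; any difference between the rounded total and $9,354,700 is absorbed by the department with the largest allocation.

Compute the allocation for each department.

$1,590,300 shared equally gives $318,060 per department.
Remainder $7,764,400 by headcount (total 511): Inspection 455,835.62 → $455,840; Assembly 3,008,515.07 → $3,008,520; Tooling 440,641.10 → $440,640; Logistics 790,115.07 → $790,120; Maintenance 3,069,293.15 → $3,069,290.
Rounding difference −$10 on remainder applied to Maintenance.
Totals: Inspection $318,060 + $455,840 = $773,900; Assembly $318,060 + $3,008,520 = $3,326,580; Tooling $318,060 + $440,640 = $758,700; Logistics $318,060 + $790,120 = $1,108,180; Maintenance $318,060 + $3,069,280 = $3,387,340.

Inspection: $773,900 · Assembly: $3,326,580 · Tooling: $758,700 · Logistics: $1,108,180 · Maintenance: $3,387,340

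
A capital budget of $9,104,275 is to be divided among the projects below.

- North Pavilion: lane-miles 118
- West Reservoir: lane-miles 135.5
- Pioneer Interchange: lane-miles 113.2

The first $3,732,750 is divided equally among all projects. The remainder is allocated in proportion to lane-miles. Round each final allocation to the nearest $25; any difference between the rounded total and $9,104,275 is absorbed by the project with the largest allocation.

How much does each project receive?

North Pavilion: $2,972,750; West Reservoir: $3,229,100; Pioneer Interchange: $2,902,425

$3,732,750 shared equally gives $1,244,250 per project.
Remainder $5,371,525 by lane-miles (total 366.7): North Pavilion 1,728,497.27 → $1,728,500; West Reservoir 1,984,842.21 → $1,984,850; Pioneer Interchange 1,658,185.52 → $1,658,175.
Totals: North Pavilion $1,244,250 + $1,728,500 = $2,972,750; West Reservoir $1,244,250 + $1,984,850 = $3,229,100; Pioneer Interchange $1,244,250 + $1,658,175 = $2,902,425.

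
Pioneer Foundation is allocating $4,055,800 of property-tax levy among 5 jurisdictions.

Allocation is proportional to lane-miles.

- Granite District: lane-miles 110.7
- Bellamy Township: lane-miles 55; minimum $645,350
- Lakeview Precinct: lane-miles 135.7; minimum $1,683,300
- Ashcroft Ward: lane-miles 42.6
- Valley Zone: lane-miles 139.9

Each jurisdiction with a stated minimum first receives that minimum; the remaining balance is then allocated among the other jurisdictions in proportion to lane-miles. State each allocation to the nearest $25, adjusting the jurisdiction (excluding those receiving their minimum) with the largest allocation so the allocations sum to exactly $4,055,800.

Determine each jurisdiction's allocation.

Minimums first: Bellamy Township $645,350; Lakeview Precinct $1,683,300. Balance $1,727,150.
Balance split over remaining lane-miles 293.2: Granite District 652,099.27 → $652,100; Ashcroft Ward 250,943.35 → $250,950; Valley Zone 824,107.38 → $824,100.

Granite District: $652,100 · Bellamy Township: $645,350 · Lakeview Precinct: $1,683,300 · Ashcroft Ward: $250,950 · Valley Zone: $824,100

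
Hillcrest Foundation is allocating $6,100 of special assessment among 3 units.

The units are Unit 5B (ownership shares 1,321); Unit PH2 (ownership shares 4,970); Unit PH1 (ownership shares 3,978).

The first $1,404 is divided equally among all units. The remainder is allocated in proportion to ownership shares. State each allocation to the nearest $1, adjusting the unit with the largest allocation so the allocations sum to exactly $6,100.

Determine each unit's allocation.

Equal tier: $1,404 ÷ 3 = $468 apiece.
Remainder $4,696 by ownership shares (total 10,269): Unit 5B 604.09 → $604; Unit PH2 2,272.77 → $2,273; Unit PH1 1,819.13 → $1,819.
Totals: Unit 5B $468 + $604 = $1,072; Unit PH2 $468 + $2,273 = $2,741; Unit PH1 $468 + $1,819 = $2,287.

Unit 5B: $1,072; Unit PH2: $2,741; Unit PH1: $2,287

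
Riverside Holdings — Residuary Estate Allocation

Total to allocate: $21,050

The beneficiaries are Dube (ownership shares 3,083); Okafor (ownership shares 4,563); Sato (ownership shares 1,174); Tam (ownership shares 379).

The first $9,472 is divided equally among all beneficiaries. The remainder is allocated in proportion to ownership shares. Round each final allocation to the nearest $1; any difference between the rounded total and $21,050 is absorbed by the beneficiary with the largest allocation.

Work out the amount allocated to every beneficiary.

Dube: $6,248; Okafor: $8,111; Sato: $3,846; Tam: $2,845

Equal tier: $9,472 ÷ 4 = $2,368 apiece.
Remainder $11,578 by ownership shares (total 9,199): Dube 3,880.31 → $3,880; Okafor 5,743.06 → $5,743; Sato 1,477.61 → $1,478; Tam 477.02 → $477.
Totals: Dube $2,368 + $3,880 = $6,248; Okafor $2,368 + $5,743 = $8,111; Sato $2,368 + $1,478 = $3,846; Tam $2,368 + $477 = $2,845.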